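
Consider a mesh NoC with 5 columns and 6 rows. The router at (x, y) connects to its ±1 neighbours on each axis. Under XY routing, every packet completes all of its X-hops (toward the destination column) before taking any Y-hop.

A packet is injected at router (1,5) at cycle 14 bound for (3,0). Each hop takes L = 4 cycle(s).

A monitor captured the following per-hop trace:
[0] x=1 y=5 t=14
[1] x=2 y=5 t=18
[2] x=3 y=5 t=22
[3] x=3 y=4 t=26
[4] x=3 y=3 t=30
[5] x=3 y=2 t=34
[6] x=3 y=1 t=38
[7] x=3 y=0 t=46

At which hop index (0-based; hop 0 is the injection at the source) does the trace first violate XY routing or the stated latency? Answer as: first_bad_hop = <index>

check 1→ d=(1,0) cyc+4: ok
check 2→ d=(1,0) cyc+4: ok
check 3→ d=(0,-1) cyc+4: ok
check 4→ d=(0,-1) cyc+4: ok
check 5→ d=(0,-1) cyc+4: ok
check 6→ d=(0,-1) cyc+4: ok
check 7→ d=(0,-1) cyc+8: BAD: Δcyc=8≠L

first_bad_hop = 7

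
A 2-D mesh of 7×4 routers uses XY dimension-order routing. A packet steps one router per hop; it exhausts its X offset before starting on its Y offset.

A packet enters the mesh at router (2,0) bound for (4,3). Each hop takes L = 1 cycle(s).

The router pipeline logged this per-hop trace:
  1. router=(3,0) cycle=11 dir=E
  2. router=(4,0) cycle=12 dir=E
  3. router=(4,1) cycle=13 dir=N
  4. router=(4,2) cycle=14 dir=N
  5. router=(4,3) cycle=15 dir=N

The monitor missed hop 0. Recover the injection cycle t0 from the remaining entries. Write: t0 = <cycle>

t0 = 10

At hop 1 the cycle is 11; in general cyc_k = t0 + kL.
Therefore t0 = 11 − L = 10.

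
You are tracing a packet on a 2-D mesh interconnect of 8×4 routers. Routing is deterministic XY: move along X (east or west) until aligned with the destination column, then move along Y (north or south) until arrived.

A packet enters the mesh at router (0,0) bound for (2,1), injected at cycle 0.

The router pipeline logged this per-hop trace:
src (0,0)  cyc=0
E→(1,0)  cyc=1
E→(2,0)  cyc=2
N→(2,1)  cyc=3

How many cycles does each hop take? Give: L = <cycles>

Δcyc across hop 0→1: 1 − 0 = 1.
Each hop adds L, hence L = 1.

L = 1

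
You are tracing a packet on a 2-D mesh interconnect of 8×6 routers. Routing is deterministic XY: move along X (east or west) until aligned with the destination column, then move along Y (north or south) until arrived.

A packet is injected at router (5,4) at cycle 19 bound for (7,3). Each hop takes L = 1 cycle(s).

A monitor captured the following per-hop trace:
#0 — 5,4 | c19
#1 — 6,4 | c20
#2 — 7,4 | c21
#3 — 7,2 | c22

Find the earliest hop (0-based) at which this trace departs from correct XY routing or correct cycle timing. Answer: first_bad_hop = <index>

check 1→ d=(1,0) cyc+1: ok
check 2→ d=(1,0) cyc+1: ok
check 3→ d=(0,-2) cyc+1: BAD: non-unit step

first_bad_hop = 3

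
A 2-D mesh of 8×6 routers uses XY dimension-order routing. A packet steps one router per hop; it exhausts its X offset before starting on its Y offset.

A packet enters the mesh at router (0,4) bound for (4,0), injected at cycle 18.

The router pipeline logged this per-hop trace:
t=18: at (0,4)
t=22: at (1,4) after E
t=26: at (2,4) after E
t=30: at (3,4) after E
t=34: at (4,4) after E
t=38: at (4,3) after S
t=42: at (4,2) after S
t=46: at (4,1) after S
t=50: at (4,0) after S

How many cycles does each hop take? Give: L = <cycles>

L = 4

cyc[1] − cyc[0] = 22 − 18 = 4.
One hop costs L cycles, so L = 4.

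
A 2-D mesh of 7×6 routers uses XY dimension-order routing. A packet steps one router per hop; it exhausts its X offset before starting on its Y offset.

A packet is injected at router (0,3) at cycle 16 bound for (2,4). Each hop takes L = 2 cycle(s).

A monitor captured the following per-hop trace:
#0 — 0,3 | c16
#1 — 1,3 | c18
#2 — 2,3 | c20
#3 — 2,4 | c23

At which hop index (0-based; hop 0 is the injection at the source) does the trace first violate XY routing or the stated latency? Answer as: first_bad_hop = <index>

hop 1: step (+1,+0), +2 cyc — ok
hop 2: step (+1,+0), +2 cyc — ok
hop 3: step (+0,+1), +3 cyc — BAD: Δcyc=3≠L

first_bad_hop = 3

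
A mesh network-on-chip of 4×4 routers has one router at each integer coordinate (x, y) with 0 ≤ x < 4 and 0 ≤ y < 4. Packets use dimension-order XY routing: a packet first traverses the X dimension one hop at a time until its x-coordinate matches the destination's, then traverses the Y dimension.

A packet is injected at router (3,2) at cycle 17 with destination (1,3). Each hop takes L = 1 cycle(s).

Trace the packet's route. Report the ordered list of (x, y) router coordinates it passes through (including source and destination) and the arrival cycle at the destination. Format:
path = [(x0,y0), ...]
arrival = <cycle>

t=17: at (3,2)
t=18: at (2,2) after W
t=19: at (1,2) after W
t=20: at (1,3) after N

path = [(3,2), (2,2), (1,2), (1,3)]
arrival = 20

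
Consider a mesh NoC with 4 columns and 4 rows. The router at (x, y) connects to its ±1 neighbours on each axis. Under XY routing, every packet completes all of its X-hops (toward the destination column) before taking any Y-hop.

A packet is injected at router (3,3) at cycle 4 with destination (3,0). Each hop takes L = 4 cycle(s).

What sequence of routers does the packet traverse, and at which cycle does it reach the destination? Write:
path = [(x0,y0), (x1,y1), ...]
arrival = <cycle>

path = [(3,3), (3,2), (3,1), (3,0)]
arrival = 16

  0. router=(3,3) cycle=4 (inject)
  1. router=(3,2) cycle=8 dir=S
  2. router=(3,1) cycle=12 dir=S
  3. router=(3,0) cycle=16 dir=S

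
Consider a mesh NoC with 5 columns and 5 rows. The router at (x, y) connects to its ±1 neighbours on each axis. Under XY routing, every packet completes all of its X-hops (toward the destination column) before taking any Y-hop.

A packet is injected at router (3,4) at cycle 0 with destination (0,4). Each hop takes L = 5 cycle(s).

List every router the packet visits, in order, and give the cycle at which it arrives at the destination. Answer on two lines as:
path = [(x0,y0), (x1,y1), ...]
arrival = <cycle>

[0] x=3 y=4 t=0
[1] x=2 y=4 t=5 →W
[2] x=1 y=4 t=10 →W
[3] x=0 y=4 t=15 →W

path = [(3,4), (2,4), (1,4), (0,4)]
arrival = 15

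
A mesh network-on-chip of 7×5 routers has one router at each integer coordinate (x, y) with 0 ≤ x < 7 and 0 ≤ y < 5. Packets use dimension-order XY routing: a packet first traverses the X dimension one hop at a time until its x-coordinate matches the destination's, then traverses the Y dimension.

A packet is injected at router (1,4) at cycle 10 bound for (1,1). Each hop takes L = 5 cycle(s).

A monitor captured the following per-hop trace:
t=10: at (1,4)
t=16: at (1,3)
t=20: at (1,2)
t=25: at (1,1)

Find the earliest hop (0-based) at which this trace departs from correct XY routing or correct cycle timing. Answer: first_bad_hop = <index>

[1] (+0,-1) / 6c ⇒ BAD: Δcyc=6≠L

first_bad_hop = 1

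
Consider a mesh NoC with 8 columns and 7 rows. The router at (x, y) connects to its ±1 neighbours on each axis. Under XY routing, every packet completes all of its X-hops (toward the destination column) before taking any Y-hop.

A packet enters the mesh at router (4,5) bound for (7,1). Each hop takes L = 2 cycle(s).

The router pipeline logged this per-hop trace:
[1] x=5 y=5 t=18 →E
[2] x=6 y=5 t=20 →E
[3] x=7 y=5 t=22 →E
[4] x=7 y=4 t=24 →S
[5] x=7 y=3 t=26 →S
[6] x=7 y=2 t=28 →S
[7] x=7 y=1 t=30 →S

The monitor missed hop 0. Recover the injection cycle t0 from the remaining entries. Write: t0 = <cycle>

At hop 1 the cycle is 18; in general cyc_k = t0 + kL.
So t0 = 18 − 1·2 = 16.

t0 = 16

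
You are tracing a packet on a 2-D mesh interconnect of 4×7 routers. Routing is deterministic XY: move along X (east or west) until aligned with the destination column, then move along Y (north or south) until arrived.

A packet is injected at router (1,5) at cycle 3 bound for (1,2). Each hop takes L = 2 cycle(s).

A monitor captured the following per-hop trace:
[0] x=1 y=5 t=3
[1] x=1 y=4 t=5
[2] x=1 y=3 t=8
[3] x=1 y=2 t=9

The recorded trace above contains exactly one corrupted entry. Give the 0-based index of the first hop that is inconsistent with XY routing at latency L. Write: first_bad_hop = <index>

first_bad_hop = 2

hop 1: step (+0,-1), +2 cyc — ok
hop 2: step (+0,-1), +3 cyc — BAD: Δcyc=3≠L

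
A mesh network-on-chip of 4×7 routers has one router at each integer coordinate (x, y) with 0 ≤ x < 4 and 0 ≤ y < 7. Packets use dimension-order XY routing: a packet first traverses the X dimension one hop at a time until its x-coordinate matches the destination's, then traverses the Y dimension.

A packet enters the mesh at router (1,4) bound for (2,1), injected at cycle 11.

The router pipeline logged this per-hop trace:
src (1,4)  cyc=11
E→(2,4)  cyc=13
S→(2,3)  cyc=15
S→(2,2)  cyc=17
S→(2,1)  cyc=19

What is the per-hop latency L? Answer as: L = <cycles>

L = 2

Between hops 0 and 1 the cycle counter advances 13 − 11 = 2.
Per-hop latency L = Δcyc = 2.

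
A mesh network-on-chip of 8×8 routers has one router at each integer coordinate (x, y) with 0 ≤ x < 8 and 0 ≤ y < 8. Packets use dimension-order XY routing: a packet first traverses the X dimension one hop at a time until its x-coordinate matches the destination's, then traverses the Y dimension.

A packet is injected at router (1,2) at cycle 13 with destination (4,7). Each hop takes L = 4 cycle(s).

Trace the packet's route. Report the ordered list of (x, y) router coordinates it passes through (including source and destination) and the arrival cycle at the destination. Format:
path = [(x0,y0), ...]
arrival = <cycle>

path = [(1,2), (2,2), (3,2), (4,2), (4,3), (4,4), (4,5), (4,6), (4,7)]
arrival = 45

#0 — 1,2 | c13
#1 — 2,2 | c17 | E
#2 — 3,2 | c21 | E
#3 — 4,2 | c25 | E
#4 — 4,3 | c29 | N
#5 — 4,4 | c33 | N
#6 — 4,5 | c37 | N
#7 — 4,6 | c41 | N
#8 — 4,7 | c45 | N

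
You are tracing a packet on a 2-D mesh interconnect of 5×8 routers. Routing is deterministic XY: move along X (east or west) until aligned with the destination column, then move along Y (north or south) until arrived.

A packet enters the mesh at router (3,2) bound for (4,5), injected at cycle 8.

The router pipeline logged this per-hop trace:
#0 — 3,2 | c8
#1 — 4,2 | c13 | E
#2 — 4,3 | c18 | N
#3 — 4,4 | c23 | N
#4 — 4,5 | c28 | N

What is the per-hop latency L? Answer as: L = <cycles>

Δcyc across hop 0→1: 13 − 8 = 5.
That increment is L by definition: L = 5.

L = 5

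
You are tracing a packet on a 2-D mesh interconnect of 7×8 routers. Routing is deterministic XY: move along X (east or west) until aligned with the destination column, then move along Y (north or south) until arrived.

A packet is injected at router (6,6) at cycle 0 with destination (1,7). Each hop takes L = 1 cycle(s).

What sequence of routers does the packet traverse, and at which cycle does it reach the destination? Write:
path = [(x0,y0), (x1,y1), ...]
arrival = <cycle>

path = [(6,6), (5,6), (4,6), (3,6), (2,6), (1,6), (1,7)]
arrival = 6

[0] x=6 y=6 t=0
[1] x=5 y=6 t=1 →W
[2] x=4 y=6 t=2 →W
[3] x=3 y=6 t=3 →W
[4] x=2 y=6 t=4 →W
[5] x=1 y=6 t=5 →W
[6] x=1 y=7 t=6 →N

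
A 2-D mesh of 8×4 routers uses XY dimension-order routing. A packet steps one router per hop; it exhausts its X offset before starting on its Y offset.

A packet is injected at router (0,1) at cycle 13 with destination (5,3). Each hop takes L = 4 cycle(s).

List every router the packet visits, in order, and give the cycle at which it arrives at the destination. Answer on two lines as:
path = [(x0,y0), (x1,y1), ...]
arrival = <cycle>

path = [(0,1), (1,1), (2,1), (3,1), (4,1), (5,1), (5,2), (5,3)]
arrival = 41

#0 — 0,1 | c13
#1 — 1,1 | c17 | E
#2 — 2,1 | c21 | E
#3 — 3,1 | c25 | E
#4 — 4,1 | c29 | E
#5 — 5,1 | c33 | E
#6 — 5,2 | c37 | N
#7 — 5,3 | c41 | N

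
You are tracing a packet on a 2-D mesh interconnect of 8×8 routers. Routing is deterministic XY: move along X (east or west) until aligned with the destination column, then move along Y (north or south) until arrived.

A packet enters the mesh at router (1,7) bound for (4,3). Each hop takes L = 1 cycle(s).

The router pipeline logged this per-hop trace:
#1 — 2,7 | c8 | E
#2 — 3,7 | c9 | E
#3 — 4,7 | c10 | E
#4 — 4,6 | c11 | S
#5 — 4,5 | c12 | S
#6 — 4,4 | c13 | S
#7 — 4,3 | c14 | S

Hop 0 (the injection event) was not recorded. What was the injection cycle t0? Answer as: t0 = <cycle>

The first recorded entry is hop 1 at cycle 8.
Therefore t0 = 8 − L = 7.

t0 = 7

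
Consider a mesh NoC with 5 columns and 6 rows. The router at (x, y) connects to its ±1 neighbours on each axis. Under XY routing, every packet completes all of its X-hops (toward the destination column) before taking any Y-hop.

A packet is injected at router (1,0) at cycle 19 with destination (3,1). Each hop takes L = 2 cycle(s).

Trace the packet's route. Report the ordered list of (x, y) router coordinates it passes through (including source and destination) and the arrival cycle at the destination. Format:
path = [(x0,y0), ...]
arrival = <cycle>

path = [(1,0), (2,0), (3,0), (3,1)]
arrival = 25

#0 — 1,0 | c19
#1 — 2,0 | c21 | E
#2 — 3,0 | c23 | E
#3 — 3,1 | c25 | N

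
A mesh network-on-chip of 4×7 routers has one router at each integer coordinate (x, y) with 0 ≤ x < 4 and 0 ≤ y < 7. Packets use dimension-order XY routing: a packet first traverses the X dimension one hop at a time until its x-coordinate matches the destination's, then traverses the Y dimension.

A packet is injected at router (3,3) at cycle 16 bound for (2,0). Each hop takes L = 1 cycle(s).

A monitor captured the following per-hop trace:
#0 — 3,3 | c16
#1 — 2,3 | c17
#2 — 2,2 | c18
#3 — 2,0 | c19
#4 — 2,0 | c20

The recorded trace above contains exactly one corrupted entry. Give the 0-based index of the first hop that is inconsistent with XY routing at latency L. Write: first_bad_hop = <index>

  1: Δx=-1 Δy=+0 Δt=1 [ok]
  2: Δx=+0 Δy=-1 Δt=1 [ok]
  3: Δx=+0 Δy=-2 Δt=1 [BAD: non-unit step]

first_bad_hop = 3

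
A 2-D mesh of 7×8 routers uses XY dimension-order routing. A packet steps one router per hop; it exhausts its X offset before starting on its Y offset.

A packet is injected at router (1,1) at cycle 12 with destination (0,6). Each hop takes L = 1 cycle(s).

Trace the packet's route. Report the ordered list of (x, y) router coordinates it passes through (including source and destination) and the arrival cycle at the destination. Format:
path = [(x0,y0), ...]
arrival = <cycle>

path = [(1,1), (0,1), (0,2), (0,3), (0,4), (0,5), (0,6)]
arrival = 18

t=12: at (1,1)
t=13: at (0,1) after W
t=14: at (0,2) after N
t=15: at (0,3) after N
t=16: at (0,4) after N
t=17: at (0,5) after N
t=18: at (0,6) after N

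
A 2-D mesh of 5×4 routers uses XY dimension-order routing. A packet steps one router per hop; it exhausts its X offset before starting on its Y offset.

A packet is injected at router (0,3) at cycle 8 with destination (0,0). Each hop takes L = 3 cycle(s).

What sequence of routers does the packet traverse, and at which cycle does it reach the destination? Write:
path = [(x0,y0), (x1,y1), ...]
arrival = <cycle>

path = [(0,3), (0,2), (0,1), (0,0)]
arrival = 17

#0 — 0,3 | c8
#1 — 0,2 | c11 | S
#2 — 0,1 | c14 | S
#3 — 0,0 | c17 | S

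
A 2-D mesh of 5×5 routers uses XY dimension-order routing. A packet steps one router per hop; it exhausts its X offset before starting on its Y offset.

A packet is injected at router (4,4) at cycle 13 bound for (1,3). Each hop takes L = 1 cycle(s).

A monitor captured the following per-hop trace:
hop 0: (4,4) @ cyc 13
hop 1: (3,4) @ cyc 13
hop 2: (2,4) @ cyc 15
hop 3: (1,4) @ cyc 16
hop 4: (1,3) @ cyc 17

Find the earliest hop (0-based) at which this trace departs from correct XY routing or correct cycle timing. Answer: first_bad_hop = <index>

first_bad_hop = 1

[1] (-1,+0) / 0c ⇒ BAD: Δcyc=0≠L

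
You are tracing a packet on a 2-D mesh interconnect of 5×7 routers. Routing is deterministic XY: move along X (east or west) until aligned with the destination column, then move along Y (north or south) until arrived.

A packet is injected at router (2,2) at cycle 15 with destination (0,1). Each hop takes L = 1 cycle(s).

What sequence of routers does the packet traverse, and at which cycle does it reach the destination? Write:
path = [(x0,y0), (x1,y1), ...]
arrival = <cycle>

hop 0: (2,2) @ cyc 15
hop 1: (1,2) @ cyc 16  [W]
hop 2: (0,2) @ cyc 17  [W]
hop 3: (0,1) @ cyc 18  [S]

path = [(2,2), (1,2), (0,2), (0,1)]
arrival = 18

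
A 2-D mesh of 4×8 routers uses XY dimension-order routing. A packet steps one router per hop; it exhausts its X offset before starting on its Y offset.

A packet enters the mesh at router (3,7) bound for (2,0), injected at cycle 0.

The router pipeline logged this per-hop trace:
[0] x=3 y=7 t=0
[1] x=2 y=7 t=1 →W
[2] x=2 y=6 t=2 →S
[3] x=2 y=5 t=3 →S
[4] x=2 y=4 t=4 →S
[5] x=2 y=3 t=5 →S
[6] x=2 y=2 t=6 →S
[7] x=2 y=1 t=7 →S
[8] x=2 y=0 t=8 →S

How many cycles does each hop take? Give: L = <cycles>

L = 1

Between hops 0 and 1 the cycle counter advances 1 − 0 = 1.
Per-hop latency L = Δcyc = 1.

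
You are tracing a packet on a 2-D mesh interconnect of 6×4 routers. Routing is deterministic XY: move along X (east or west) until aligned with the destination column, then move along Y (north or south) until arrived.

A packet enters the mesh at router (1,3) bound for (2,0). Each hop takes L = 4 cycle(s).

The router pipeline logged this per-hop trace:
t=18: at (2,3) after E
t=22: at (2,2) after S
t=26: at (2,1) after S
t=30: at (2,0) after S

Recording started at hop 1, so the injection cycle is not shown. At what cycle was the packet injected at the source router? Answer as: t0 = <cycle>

t0 = 14

At hop 1 the cycle is 18; in general cyc_k = t0 + kL.
So t0 = 18 − 1·4 = 14.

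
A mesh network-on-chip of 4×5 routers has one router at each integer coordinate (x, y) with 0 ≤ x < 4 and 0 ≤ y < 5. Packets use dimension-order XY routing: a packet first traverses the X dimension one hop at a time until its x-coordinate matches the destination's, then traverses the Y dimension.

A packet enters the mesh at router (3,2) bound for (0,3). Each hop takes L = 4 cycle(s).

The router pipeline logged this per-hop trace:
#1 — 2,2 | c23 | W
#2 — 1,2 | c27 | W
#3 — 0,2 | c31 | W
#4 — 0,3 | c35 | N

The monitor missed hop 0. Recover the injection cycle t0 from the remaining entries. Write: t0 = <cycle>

The first recorded entry is hop 1 at cycle 23.
Subtract one hop: t0 = 23 − 4 = 19.

t0 = 19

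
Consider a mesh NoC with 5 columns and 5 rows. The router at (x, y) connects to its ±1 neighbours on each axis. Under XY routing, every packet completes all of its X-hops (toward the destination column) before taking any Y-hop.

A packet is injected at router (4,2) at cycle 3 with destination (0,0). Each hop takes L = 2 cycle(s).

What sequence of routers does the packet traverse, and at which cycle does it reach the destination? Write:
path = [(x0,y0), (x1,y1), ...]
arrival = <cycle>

hop 0: (4,2) @ cyc 3
hop 1: (3,2) @ cyc 5  [W]
hop 2: (2,2) @ cyc 7  [W]
hop 3: (1,2) @ cyc 9  [W]
hop 4: (0,2) @ cyc 11  [W]
hop 5: (0,1) @ cyc 13  [S]
hop 6: (0,0) @ cyc 15  [S]

path = [(4,2), (3,2), (2,2), (1,2), (0,2), (0,1), (0,0)]
arrival = 15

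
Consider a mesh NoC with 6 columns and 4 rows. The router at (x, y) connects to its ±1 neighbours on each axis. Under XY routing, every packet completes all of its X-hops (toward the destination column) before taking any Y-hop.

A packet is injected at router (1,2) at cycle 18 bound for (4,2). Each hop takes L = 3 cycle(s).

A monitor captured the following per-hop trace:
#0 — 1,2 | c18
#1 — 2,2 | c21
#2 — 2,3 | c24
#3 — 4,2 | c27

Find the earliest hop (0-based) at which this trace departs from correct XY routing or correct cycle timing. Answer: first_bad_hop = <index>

hop 1: step (+1,+0), +3 cyc — ok
hop 2: step (+0,+1), +3 cyc — BAD: Y-move but x=2≠4

first_bad_hop = 2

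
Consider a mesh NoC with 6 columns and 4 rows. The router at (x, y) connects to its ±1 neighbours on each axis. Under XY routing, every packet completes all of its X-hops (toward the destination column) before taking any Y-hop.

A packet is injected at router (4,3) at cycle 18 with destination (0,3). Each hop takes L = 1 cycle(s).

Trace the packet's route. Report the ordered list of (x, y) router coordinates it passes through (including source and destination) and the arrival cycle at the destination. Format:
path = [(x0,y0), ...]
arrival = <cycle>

[0] x=4 y=3 t=18
[1] x=3 y=3 t=19 →W
[2] x=2 y=3 t=20 →W
[3] x=1 y=3 t=21 →W
[4] x=0 y=3 t=22 →W

path = [(4,3), (3,3), (2,3), (1,3), (0,3)]
arrival = 22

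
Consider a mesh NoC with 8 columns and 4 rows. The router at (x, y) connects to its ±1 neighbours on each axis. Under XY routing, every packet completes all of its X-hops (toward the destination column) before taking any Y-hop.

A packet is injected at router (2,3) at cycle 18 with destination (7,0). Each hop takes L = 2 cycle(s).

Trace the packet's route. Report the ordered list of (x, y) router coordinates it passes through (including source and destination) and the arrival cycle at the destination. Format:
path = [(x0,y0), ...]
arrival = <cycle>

[0] x=2 y=3 t=18
[1] x=3 y=3 t=20 →E
[2] x=4 y=3 t=22 →E
[3] x=5 y=3 t=24 →E
[4] x=6 y=3 t=26 →E
[5] x=7 y=3 t=28 →E
[6] x=7 y=2 t=30 →S
[7] x=7 y=1 t=32 →S
[8] x=7 y=0 t=34 →S

path = [(2,3), (3,3), (4,3), (5,3), (6,3), (7,3), (7,2), (7,1), (7,0)]
arrival = 34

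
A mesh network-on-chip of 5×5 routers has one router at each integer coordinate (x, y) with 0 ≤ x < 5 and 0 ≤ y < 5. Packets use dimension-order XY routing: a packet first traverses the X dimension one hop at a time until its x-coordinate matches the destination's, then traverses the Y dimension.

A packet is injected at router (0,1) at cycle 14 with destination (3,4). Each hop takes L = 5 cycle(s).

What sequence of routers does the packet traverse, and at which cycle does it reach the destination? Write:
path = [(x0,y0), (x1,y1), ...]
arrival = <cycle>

path = [(0,1), (1,1), (2,1), (3,1), (3,2), (3,3), (3,4)]
arrival = 44

hop 0: (0,1) @ cyc 14
hop 1: (1,1) @ cyc 19  [E]
hop 2: (2,1) @ cyc 24  [E]
hop 3: (3,1) @ cyc 29  [E]
hop 4: (3,2) @ cyc 34  [N]
hop 5: (3,3) @ cyc 39  [N]
hop 6: (3,4) @ cyc 44  [N]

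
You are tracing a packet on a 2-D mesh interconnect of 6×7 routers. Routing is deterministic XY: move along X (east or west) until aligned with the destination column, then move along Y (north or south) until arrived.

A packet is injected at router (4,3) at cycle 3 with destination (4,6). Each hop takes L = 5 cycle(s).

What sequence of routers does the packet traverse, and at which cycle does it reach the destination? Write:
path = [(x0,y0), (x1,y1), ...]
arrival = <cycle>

path = [(4,3), (4,4), (4,5), (4,6)]
arrival = 18

  0. router=(4,3) cycle=3 (inject)
  1. router=(4,4) cycle=8 dir=N
  2. router=(4,5) cycle=13 dir=N
  3. router=(4,6) cycle=18 dir=N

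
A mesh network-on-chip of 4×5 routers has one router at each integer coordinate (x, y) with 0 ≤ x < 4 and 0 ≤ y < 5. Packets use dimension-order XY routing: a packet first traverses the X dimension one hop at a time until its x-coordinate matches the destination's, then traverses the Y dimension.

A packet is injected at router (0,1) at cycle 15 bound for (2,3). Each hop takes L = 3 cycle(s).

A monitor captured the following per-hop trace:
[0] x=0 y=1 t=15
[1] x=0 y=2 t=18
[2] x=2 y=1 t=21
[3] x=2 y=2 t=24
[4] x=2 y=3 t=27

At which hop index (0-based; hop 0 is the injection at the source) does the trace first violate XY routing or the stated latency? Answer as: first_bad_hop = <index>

hop 1: step (+0,+1), +3 cyc — BAD: Y-move but x=0≠2

first_bad_hop = 1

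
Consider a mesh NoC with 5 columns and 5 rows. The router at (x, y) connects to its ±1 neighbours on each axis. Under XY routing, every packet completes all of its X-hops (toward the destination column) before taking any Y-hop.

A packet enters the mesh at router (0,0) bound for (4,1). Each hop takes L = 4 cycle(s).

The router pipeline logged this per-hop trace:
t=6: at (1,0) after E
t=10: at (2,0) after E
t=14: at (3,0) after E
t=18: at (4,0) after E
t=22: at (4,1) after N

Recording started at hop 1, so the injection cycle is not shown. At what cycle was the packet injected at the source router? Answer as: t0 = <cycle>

t0 = 2

Hop 1 reached at cycle 6; hop k is at t0 + k·L.
Subtract one hop: t0 = 6 − 4 = 2.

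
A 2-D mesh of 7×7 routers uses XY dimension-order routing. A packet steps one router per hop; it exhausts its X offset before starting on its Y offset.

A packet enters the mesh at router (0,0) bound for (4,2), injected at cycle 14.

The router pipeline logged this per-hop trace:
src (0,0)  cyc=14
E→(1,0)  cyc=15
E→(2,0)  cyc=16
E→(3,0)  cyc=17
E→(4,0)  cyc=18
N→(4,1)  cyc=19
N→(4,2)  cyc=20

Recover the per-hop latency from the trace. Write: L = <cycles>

L = 1

Between hops 0 and 1 the cycle counter advances 15 − 14 = 1.
That increment is L by definition: L = 1.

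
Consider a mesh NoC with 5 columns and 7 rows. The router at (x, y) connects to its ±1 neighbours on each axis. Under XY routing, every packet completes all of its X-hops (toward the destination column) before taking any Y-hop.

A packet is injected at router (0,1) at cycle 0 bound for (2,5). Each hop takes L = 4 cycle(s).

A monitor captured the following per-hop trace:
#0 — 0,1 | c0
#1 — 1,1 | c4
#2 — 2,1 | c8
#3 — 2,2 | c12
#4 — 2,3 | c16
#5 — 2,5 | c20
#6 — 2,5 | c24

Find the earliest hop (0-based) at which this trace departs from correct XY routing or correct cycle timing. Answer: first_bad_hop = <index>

first_bad_hop = 5

hop 1: step (+1,+0), +4 cyc — ok
hop 2: step (+1,+0), +4 cyc — ok
hop 3: step (+0,+1), +4 cyc — ok
hop 4: step (+0,+1), +4 cyc — ok
hop 5: step (+0,+2), +4 cyc — BAD: non-unit step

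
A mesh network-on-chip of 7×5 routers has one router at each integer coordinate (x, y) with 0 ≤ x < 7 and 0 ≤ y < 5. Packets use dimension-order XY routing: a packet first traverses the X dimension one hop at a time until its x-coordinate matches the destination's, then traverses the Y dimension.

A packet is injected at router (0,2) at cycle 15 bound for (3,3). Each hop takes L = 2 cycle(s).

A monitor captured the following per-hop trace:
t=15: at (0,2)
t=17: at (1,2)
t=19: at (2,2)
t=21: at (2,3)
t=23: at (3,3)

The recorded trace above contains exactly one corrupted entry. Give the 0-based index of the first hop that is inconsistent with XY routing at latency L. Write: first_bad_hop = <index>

first_bad_hop = 3

  1: Δx=+1 Δy=+0 Δt=2 [ok]
  2: Δx=+1 Δy=+0 Δt=2 [ok]
  3: Δx=+0 Δy=+1 Δt=2 [BAD: Y-move but x=2≠3]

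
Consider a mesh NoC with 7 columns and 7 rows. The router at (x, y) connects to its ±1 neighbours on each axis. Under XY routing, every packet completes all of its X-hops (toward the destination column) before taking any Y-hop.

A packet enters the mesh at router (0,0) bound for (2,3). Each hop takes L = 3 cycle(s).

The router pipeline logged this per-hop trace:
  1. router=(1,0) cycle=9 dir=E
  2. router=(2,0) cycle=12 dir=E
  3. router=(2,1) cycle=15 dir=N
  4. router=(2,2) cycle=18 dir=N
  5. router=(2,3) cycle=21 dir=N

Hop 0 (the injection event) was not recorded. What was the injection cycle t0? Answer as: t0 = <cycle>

At hop 1 the cycle is 9; in general cyc_k = t0 + kL.
Therefore t0 = 9 − L = 6.

t0 = 6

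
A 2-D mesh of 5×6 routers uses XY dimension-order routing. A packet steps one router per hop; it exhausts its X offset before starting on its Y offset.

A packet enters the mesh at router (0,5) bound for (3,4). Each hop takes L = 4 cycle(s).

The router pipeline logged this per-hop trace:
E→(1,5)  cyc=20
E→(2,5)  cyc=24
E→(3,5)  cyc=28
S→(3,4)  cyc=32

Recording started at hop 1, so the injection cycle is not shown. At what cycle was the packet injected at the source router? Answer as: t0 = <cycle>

t0 = 16

cyc[1] = 20 and cyc[k] = t0 + k·L for every k.
Therefore t0 = 20 − L = 16.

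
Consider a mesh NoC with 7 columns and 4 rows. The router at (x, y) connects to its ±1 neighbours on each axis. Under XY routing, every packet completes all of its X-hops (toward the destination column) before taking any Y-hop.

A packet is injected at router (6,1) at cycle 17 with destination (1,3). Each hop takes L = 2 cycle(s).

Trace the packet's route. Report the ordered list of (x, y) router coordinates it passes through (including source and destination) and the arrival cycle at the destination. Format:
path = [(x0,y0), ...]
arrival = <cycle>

[0] x=6 y=1 t=17
[1] x=5 y=1 t=19 →W
[2] x=4 y=1 t=21 →W
[3] x=3 y=1 t=23 →W
[4] x=2 y=1 t=25 →W
[5] x=1 y=1 t=27 →W
[6] x=1 y=2 t=29 →N
[7] x=1 y=3 t=31 →N

path = [(6,1), (5,1), (4,1), (3,1), (2,1), (1,1), (1,2), (1,3)]
arrival = 31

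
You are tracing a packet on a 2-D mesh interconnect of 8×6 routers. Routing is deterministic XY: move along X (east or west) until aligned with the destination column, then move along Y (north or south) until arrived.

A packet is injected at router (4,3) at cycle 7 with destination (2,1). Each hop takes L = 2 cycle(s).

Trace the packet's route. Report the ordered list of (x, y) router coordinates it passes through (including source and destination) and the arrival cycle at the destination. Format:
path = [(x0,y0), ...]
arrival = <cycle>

path = [(4,3), (3,3), (2,3), (2,2), (2,1)]
arrival = 15

  0. router=(4,3) cycle=7 (inject)
  1. router=(3,3) cycle=9 dir=W
  2. router=(2,3) cycle=11 dir=W
  3. router=(2,2) cycle=13 dir=S
  4. router=(2,1) cycle=15 dir=S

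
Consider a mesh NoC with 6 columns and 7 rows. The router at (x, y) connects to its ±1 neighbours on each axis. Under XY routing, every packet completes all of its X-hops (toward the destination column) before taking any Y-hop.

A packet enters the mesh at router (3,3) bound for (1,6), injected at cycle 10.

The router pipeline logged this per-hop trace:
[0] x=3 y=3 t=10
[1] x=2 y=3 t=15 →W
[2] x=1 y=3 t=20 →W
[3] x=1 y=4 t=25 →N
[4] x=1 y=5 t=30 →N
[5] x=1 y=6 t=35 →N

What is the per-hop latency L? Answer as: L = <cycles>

From hop 0 (10) to hop 1 (15): +5 cycles.
One hop costs L cycles, so L = 5.

L = 5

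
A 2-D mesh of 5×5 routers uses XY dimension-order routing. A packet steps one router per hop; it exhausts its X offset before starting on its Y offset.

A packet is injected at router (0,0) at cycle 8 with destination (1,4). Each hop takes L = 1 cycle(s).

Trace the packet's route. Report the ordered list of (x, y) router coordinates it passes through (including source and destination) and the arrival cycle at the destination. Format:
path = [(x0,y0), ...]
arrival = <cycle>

t=8: at (0,0)
t=9: at (1,0) after E
t=10: at (1,1) after N
t=11: at (1,2) after N
t=12: at (1,3) after N
t=13: at (1,4) after N

path = [(0,0), (1,0), (1,1), (1,2), (1,3), (1,4)]
arrival = 13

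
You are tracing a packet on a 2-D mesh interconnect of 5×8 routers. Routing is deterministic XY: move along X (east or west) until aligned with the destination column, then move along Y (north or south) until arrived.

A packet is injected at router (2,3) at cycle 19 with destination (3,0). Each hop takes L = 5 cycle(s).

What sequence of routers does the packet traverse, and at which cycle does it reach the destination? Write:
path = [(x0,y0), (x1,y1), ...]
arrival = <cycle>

path = [(2,3), (3,3), (3,2), (3,1), (3,0)]
arrival = 39

src (2,3)  cyc=19
E→(3,3)  cyc=24
S→(3,2)  cyc=29
S→(3,1)  cyc=34
S→(3,0)  cyc=39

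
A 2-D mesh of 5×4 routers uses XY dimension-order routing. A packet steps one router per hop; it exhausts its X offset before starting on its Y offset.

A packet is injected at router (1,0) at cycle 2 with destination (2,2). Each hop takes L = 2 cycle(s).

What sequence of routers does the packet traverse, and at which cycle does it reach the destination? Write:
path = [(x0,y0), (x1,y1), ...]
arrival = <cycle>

src (1,0)  cyc=2
E→(2,0)  cyc=4
N→(2,1)  cyc=6
N→(2,2)  cyc=8

path = [(1,0), (2,0), (2,1), (2,2)]
arrival = 8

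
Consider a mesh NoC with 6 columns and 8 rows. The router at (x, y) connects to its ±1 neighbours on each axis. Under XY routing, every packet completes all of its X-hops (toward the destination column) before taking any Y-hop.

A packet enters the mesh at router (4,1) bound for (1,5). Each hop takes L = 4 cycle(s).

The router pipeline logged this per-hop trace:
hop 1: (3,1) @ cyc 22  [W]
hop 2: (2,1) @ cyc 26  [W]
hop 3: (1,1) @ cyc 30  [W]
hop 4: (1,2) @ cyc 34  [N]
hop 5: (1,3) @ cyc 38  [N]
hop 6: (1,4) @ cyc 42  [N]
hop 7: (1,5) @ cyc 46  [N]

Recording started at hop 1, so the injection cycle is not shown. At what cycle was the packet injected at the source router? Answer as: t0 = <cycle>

t0 = 18

At hop 1 the cycle is 22; in general cyc_k = t0 + kL.
t0 = cyc[1] − L = 22 − 4 = 18.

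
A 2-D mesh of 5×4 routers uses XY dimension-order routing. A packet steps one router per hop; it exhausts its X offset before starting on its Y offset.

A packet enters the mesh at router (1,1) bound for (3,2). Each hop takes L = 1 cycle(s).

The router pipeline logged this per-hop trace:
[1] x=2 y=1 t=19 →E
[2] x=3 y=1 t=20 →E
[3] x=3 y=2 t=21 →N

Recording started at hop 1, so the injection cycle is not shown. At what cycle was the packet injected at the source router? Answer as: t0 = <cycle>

t0 = 18

At hop 1 the cycle is 19; in general cyc_k = t0 + kL.
Therefore t0 = 19 − L = 18.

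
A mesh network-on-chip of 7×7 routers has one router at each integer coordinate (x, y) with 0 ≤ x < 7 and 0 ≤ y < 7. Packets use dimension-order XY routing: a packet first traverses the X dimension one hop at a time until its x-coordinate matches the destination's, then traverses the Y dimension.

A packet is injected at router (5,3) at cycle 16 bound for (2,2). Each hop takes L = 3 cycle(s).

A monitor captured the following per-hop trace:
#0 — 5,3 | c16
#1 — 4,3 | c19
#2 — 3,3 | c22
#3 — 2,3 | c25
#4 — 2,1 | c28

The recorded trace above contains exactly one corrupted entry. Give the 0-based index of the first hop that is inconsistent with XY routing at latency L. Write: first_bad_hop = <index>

first_bad_hop = 4

check 1→ d=(-1,0) cyc+3: ok
check 2→ d=(-1,0) cyc+3: ok
check 3→ d=(-1,0) cyc+3: ok
check 4→ d=(0,-2) cyc+3: BAD: non-unit step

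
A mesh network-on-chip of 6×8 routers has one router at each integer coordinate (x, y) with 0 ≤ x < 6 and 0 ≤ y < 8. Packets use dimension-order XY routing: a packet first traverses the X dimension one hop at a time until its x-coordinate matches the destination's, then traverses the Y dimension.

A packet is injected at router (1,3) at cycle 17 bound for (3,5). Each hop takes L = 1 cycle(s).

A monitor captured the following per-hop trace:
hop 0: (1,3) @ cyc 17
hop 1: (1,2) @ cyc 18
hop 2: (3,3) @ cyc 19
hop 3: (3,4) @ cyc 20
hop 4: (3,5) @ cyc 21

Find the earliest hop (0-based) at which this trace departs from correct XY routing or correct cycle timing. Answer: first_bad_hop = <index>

first_bad_hop = 1

[1] (+0,-1) / 1c ⇒ BAD: Y-move but x=1≠3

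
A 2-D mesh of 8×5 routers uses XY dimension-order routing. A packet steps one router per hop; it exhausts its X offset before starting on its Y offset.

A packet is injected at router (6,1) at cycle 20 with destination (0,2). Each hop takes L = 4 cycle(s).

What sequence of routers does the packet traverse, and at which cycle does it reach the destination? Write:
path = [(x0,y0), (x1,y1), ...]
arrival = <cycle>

  0. router=(6,1) cycle=20 (inject)
  1. router=(5,1) cycle=24 dir=W
  2. router=(4,1) cycle=28 dir=W
  3. router=(3,1) cycle=32 dir=W
  4. router=(2,1) cycle=36 dir=W
  5. router=(1,1) cycle=40 dir=W
  6. router=(0,1) cycle=44 dir=W
  7. router=(0,2) cycle=48 dir=N

path = [(6,1), (5,1), (4,1), (3,1), (2,1), (1,1), (0,1), (0,2)]
arrival = 48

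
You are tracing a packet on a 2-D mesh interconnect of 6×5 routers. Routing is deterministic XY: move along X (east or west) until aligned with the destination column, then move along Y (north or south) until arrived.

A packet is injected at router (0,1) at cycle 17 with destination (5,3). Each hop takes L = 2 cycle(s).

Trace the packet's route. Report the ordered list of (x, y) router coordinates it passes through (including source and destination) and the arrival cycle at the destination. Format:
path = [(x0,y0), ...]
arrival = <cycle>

#0 — 0,1 | c17
#1 — 1,1 | c19 | E
#2 — 2,1 | c21 | E
#3 — 3,1 | c23 | E
#4 — 4,1 | c25 | E
#5 — 5,1 | c27 | E
#6 — 5,2 | c29 | N
#7 — 5,3 | c31 | N

path = [(0,1), (1,1), (2,1), (3,1), (4,1), (5,1), (5,2), (5,3)]
arrival = 31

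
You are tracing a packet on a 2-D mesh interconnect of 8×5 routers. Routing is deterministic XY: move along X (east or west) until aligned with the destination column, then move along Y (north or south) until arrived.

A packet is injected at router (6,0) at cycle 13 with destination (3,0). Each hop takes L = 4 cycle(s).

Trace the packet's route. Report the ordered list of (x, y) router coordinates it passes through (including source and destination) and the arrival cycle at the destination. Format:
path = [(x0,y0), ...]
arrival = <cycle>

path = [(6,0), (5,0), (4,0), (3,0)]
arrival = 25

[0] x=6 y=0 t=13
[1] x=5 y=0 t=17 →W
[2] x=4 y=0 t=21 →W
[3] x=3 y=0 t=25 →W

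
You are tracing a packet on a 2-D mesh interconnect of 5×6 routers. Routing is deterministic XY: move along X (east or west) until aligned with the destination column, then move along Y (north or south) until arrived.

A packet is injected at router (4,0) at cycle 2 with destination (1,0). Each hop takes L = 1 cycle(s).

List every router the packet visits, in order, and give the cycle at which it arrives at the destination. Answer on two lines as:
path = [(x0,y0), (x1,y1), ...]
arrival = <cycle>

path = [(4,0), (3,0), (2,0), (1,0)]
arrival = 5

src (4,0)  cyc=2
W→(3,0)  cyc=3
W→(2,0)  cyc=4
W→(1,0)  cyc=5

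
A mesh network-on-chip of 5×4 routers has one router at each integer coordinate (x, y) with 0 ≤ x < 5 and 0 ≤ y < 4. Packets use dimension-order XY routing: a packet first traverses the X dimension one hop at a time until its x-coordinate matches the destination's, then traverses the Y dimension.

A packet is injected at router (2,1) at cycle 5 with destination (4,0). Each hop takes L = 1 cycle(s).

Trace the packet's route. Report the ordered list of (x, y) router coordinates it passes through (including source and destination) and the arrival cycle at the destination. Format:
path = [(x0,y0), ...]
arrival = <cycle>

#0 — 2,1 | c5
#1 — 3,1 | c6 | E
#2 — 4,1 | c7 | E
#3 — 4,0 | c8 | S

path = [(2,1), (3,1), (4,1), (4,0)]
arrival = 8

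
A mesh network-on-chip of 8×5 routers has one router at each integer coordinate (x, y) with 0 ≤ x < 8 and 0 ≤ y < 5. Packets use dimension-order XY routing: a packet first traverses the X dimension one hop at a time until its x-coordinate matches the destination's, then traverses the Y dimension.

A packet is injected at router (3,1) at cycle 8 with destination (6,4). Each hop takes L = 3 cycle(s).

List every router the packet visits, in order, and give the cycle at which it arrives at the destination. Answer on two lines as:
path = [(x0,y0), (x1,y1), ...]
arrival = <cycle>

hop 0: (3,1) @ cyc 8
hop 1: (4,1) @ cyc 11  [E]
hop 2: (5,1) @ cyc 14  [E]
hop 3: (6,1) @ cyc 17  [E]
hop 4: (6,2) @ cyc 20  [N]
hop 5: (6,3) @ cyc 23  [N]
hop 6: (6,4) @ cyc 26  [N]

path = [(3,1), (4,1), (5,1), (6,1), (6,2), (6,3), (6,4)]
arrival = 26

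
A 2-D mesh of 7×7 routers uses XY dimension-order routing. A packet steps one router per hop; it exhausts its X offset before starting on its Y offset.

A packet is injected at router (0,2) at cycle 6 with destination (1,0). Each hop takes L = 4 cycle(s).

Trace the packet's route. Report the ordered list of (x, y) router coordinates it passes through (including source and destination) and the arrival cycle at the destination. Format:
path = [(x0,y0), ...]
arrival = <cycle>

path = [(0,2), (1,2), (1,1), (1,0)]
arrival = 18

  0. router=(0,2) cycle=6 (inject)
  1. router=(1,2) cycle=10 dir=E
  2. router=(1,1) cycle=14 dir=S
  3. router=(1,0) cycle=18 dir=S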